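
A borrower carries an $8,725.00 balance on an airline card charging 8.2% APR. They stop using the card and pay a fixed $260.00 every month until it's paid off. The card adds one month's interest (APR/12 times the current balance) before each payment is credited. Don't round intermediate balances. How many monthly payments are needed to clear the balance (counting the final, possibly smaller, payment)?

39 payments

Monthly rate r = 8.2%/12 = 0.683333% = 0.00683333.
Recurrence: B ← B·(1+r) − $260.00.
Month 1: interest $59.62; balance after payment $8,524.62.
Month 2: interest $58.25; balance after payment $8,322.87.
Closed form: n = −ln(1 − rB₀/P)/ln(1+r) = −ln(0.77069)/ln(1.00683) ≈ 38.248, so the balance reaches zero during payment 39.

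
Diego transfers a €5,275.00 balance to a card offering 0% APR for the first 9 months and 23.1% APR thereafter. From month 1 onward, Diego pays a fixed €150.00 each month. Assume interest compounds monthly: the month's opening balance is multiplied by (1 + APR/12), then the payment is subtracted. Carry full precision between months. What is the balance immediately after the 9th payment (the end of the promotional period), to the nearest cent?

€3,925.00

Promo months 1–9 at r₀ = 0%/12 = 0; months 10+ at r₁ = 23.1%/12 = 0.01925.
After month 9 (no interest yet): B = €5,275.00 − 9·€150.00 = €3,925.00.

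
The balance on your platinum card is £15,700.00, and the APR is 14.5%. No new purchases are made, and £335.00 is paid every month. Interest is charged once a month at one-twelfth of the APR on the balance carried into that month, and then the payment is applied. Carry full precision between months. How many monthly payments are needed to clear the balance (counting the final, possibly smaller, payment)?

Monthly rate r = 14.5%/12 = 1.20833% = 0.0120833.
Recurrence: B ← B·(1+r) − £335.00.
Month 1: interest £189.71; balance after payment £15,554.71.
Month 2: interest £187.95; balance after payment £15,407.66.
Closed form: n = −ln(1 − rB₀/P)/ln(1+r) = −ln(0.43371)/ln(1.01208) ≈ 69.552, so the balance reaches zero during payment 70.

70 payments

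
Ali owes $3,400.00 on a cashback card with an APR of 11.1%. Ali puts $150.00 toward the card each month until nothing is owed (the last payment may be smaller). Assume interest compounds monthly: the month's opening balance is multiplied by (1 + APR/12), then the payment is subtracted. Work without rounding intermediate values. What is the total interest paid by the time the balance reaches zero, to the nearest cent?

Monthly rate r = 11.1%/12 = 0.925% = 0.00925.
Payoff takes n = ⌈−ln(1 − rB₀/P)/ln(1+r)⌉ = ⌈25.555⌉ = 26 payments; the last is $83.47.
Total paid = 25·$150.00 + $83.47 = $3,833.47.
Total interest = total paid − principal = $3,833.47 − $3,400.00 = $433.47.

$433.47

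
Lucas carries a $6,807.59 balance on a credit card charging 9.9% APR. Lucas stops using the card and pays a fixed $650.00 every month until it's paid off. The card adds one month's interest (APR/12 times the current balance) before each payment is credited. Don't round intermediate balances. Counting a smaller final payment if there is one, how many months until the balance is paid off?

Monthly rate r = 9.9%/12 = 0.825% = 0.00825.
Recurrence: B ← B·(1+r) − $650.00.
Month 1: interest $56.16; balance after payment $6,213.75.
Month 2: interest $51.26; balance after payment $5,615.02.
Closed form: n = −ln(1 − rB₀/P)/ln(1+r) = −ln(0.9136)/ln(1.00825) ≈ 10.999, so the balance reaches zero during payment 11.

11 months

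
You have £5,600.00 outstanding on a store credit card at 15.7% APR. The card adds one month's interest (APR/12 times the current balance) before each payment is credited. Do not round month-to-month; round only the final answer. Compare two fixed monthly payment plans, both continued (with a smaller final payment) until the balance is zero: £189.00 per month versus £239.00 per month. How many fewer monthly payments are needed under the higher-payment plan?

Monthly rate r = 15.7%/12 = 1.30833% = 0.0130833.
At £189.00/mo: n = ⌈−ln(1 − rB₀/P)/ln(1+r)⌉ = 38 payments (last £138.58); total interest = total paid − £5,600.00 = £1,531.58.
At £239.00/mo: 29 payments (last £39.30); total interest £1,131.30.
Payments saved = 38 − 29 = 9.

9 fewer payments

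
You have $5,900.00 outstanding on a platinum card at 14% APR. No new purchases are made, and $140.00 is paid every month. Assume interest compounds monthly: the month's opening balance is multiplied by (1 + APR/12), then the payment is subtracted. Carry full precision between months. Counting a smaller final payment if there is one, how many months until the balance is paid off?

59 payments

Monthly rate r = 14%/12 = 1.16667% = 0.0116667.
Recurrence: B ← B·(1+r) − $140.00.
Month 1: interest $68.83; balance after payment $5,828.83.
Month 2: interest $68.00; balance after payment $5,756.84.
Closed form: n = −ln(1 − rB₀/P)/ln(1+r) = −ln(0.50833)/ln(1.01167) ≈ 58.333, so the balance reaches zero during payment 59.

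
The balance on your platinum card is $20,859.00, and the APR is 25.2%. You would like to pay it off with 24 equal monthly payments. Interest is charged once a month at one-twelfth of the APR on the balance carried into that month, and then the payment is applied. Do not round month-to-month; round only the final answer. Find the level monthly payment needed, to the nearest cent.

Monthly rate r = 25.2%/12 = 2.1% = 0.021.
Level-payment amortization: P = B₀·r / (1 − (1+r)^(−n)) = 20859.00·0.021 / (1 − 1.021^(−24)).
Denominator 1 − (1+r)^(−24) = 0.392729492.
P = 438.039 / 0.392729492 ≈ 1115.37.

$1,115.37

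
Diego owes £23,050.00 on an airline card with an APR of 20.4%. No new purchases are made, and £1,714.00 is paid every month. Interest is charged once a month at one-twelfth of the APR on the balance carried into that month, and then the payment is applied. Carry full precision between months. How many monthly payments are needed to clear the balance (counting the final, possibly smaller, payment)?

16 payments

Monthly rate r = 20.4%/12 = 1.7% = 0.017.
Recurrence: B ← B·(1+r) − £1,714.00.
Month 1: interest £391.85; balance after payment £21,727.85.
Month 2: interest £369.37; balance after payment £20,383.22.
Closed form: n = −ln(1 − rB₀/P)/ln(1+r) = −ln(0.77138)/ln(1.017) ≈ 15.398, so the balance reaches zero during payment 16.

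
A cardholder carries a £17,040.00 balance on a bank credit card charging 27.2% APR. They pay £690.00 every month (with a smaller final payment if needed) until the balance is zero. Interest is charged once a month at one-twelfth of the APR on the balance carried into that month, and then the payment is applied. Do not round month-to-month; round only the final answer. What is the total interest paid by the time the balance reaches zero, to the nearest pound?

£8,219

Monthly rate r = 27.2%/12 = 2.26667% = 0.0226667.
Payoff takes n = ⌈−ln(1 − rB₀/P)/ln(1+r)⌉ = ⌈36.605⌉ = 37 payments; the last is £419.42.
Total paid = 36·£690.00 + £419.42 = £25,259.42.
Total interest = total paid − principal = £25,259.42 − £17,040.00 = £8,219.42.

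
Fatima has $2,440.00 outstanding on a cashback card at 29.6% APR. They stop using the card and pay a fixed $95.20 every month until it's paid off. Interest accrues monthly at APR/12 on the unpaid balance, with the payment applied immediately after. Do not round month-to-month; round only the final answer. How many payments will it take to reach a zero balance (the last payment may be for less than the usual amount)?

42 months

Monthly rate r = 29.6%/12 = 2.46667% = 0.0246667.
Recurrence: B ← B·(1+r) − $95.20.
Month 1: interest $60.19; balance after payment $2,404.99.
Month 2: interest $59.32; balance after payment $2,369.11.
Closed form: n = −ln(1 − rB₀/P)/ln(1+r) = −ln(0.36779)/ln(1.02467) ≈ 41.049, so the balance reaches zero during payment 42.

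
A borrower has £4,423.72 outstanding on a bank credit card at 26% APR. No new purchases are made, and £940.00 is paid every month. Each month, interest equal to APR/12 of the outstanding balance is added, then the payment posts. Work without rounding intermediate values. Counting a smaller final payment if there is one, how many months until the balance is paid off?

6 months

Monthly rate r = 26%/12 = 2.16667% = 0.0216667.
Recurrence: B ← B·(1+r) − £940.00.
Month 1: interest £95.85; balance after payment £3,579.57.
Month 2: interest £77.56; balance after payment £2,717.12.
Month 3: interest £58.87; balance after payment £1,836.00.
Month 4: interest £39.78; balance after payment £935.78.
Month 5: interest £20.28; balance after payment £16.05.
Month 6: interest £0.35; balance after payment £0.00.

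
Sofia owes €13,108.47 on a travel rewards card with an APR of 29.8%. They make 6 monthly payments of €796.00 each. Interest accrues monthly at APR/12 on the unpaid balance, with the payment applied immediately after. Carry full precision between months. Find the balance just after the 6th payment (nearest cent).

Monthly rate r = 29.8%/12 = 2.48333% = 0.0248333.
Each month: B ← B·(1+r) − €796.00.
Month 1: interest €325.53; balance after payment €12,638.00.
Month 2: interest €313.84; balance after payment €12,155.84.
Month 3: interest €301.87; balance after payment €11,661.71.
Month 4: interest €289.60; balance after payment €11,155.31.
Month 5: interest €277.02; balance after payment €10,636.33.
Month 6: interest €264.14; balance after payment €10,104.47.

€10,104.47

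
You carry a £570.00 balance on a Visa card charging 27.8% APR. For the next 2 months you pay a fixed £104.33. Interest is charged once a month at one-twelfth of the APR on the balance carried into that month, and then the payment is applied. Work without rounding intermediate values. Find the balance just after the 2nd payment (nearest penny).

Monthly rate r = 27.8%/12 = 2.31667% = 0.0231667.
Each month: B ← B·(1+r) − £104.33.
Month 1: interest £13.21; balance after payment £478.88.
Month 2: interest £11.09; balance after payment £385.64.

£385.64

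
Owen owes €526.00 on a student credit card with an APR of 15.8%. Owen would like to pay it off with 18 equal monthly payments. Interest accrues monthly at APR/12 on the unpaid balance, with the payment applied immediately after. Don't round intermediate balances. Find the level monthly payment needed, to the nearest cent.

Monthly rate r = 15.8%/12 = 1.31667% = 0.0131667.
Level-payment amortization: P = B₀·r / (1 − (1+r)^(−n)) = 526.00·0.0131667 / (1 − 1.01317^(−18)).
Denominator 1 − (1+r)^(−18) = 0.209787444.
P = 6.92567 / 0.209787444 ≈ 33.01.

€33.01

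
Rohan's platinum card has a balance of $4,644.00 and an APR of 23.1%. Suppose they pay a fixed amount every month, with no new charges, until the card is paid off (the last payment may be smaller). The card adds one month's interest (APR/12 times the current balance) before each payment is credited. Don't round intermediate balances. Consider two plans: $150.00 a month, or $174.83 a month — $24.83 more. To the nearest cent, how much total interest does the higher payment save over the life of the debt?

Monthly rate r = 23.1%/12 = 1.925% = 0.01925.
At $150.00/mo: n = ⌈−ln(1 − rB₀/P)/ln(1+r)⌉ = 48 payments (last $80.12); total interest = total paid − $4,644.00 = $2,486.12.
At $174.83/mo: 38 payments (last $97.61); total interest $1,922.32.
Interest saved = $2,486.12 − $1,922.32 = $563.80.

$563.80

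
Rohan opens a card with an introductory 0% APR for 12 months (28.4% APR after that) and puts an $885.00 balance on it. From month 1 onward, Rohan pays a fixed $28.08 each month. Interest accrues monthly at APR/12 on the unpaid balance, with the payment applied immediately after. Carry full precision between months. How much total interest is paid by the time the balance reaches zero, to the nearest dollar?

$196

Promo months 1–12 at r₀ = 0%/12 = 0; months 13+ at r₁ = 28.4%/12 = 0.0236667.
After month 12 (no interest yet): B = $885.00 − 12·$28.08 = $548.04.
Then at r₁ with $28.08/mo: n₂ = −ln(1 − r₁·B/P)/ln(1+r₁) ≈ 26.49 → 27 more payments.
Total paid = 38·$28.08 + $13.95 = $1,080.99; interest = $1,080.99 − $885.00 = $195.99.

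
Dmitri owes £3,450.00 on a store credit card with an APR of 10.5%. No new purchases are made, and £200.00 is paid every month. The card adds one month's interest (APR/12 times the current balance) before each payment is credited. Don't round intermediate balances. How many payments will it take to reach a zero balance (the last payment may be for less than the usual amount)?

Monthly rate r = 10.5%/12 = 0.875% = 0.00875.
Recurrence: B ← B·(1+r) − £200.00.
Month 1: interest £30.19; balance after payment £3,280.19.
Month 2: interest £28.70; balance after payment £3,108.89.
Closed form: n = −ln(1 − rB₀/P)/ln(1+r) = −ln(0.84906)/ln(1.00875) ≈ 18.781, so the balance reaches zero during payment 19.

19 payments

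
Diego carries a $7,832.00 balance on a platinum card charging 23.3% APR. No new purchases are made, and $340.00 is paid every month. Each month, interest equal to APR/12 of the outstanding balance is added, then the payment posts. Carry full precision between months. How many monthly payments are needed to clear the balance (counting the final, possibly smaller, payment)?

Monthly rate r = 23.3%/12 = 1.94167% = 0.0194167.
Recurrence: B ← B·(1+r) − $340.00.
Month 1: interest $152.07; balance after payment $7,644.07.
Month 2: interest $148.42; balance after payment $7,452.49.
Closed form: n = −ln(1 − rB₀/P)/ln(1+r) = −ln(0.55273)/ln(1.01942) ≈ 30.830, so the balance reaches zero during payment 31.

31 payments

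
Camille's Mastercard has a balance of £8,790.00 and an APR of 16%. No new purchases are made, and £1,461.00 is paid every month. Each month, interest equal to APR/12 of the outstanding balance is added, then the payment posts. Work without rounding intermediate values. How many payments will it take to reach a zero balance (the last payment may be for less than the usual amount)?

7 months

Monthly rate r = 16%/12 = 1.33333% = 0.0133333.
Recurrence: B ← B·(1+r) − £1,461.00.
Month 1: interest £117.20; balance after payment £7,446.20.
Month 2: interest £99.28; balance after payment £6,084.48.
Closed form: n = −ln(1 − rB₀/P)/ln(1+r) = −ln(0.91978)/ln(1.01333) ≈ 6.313, so the balance reaches zero during payment 7.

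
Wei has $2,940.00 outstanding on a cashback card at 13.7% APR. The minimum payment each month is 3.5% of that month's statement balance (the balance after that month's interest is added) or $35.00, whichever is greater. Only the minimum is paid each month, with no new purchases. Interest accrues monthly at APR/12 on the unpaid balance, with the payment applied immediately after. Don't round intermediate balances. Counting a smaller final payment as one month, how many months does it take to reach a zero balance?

Monthly rate r = 13.7%/12 = 1.14167% = 0.0114167.
While 3.5% of the post-interest balance exceeds $35.00, each month B ← (B·(1+r))·(1 − 0.035), i.e. B shrinks by the factor (1+r)·0.965 = 0.97602.
This holds for months 1–45. Entering month 46 the balance is $986.12; 3.5% of the post-interest balance is now below $35.00, so the flat $35.00 minimum applies from here.
From month 46 a fixed $35.00 at rate r clears $986.12 in 35 more payments. Total: 45 + 35 = 80 months.

80 months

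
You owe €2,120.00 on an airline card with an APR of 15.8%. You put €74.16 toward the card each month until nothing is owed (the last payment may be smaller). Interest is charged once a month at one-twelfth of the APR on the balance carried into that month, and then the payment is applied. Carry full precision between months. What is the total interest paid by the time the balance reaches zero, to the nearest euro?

€557

Monthly rate r = 15.8%/12 = 1.31667% = 0.0131667.
Payoff takes n = ⌈−ln(1 − rB₀/P)/ln(1+r)⌉ = ⌈36.102⌉ = 37 payments; the last is €7.58.
Total paid = 36·€74.16 + €7.58 = €2,677.34.
Total interest = total paid − principal = €2,677.34 − €2,120.00 = €557.34.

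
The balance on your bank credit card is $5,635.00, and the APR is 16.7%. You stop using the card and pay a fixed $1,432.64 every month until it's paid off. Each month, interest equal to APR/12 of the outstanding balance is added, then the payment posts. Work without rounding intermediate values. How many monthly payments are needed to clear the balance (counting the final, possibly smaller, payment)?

Monthly rate r = 16.7%/12 = 1.39167% = 0.0139167.
Recurrence: B ← B·(1+r) − $1,432.64.
Month 1: interest $78.42; balance after payment $4,280.78.
Month 2: interest $59.57; balance after payment $2,907.71.
Month 3: interest $40.47; balance after payment $1,515.54.
Month 4: interest $21.09; balance after payment $103.99.
Month 5: interest $1.45; balance after payment $0.00.

5 months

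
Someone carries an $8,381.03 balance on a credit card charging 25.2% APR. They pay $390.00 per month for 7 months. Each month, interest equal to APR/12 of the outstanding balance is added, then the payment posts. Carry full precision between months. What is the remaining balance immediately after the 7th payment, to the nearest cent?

$6,785.29

Monthly rate r = 25.2%/12 = 2.1% = 0.021.
Each month: B ← B·(1+r) − $390.00.
Month 1: interest $176.00; balance after payment $8,167.03.
Month 2: interest $171.51; balance after payment $7,948.54.
Month 3: interest $166.92; balance after payment $7,725.46.
Month 4: interest $162.23; balance after payment $7,497.69.
Month 5: interest $157.45; balance after payment $7,265.14.
Month 6: interest $152.57; balance after payment $7,027.71.
Month 7: interest $147.58; balance after payment $6,785.29.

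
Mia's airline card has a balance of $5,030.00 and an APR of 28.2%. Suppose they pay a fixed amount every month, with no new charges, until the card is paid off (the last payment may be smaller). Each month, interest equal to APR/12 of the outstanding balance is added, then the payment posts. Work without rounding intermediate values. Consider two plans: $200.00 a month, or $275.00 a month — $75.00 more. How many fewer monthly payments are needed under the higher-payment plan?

14 fewer payments

Monthly rate r = 28.2%/12 = 2.35% = 0.0235.
At $200.00/mo: n = ⌈−ln(1 − rB₀/P)/ln(1+r)⌉ = 39 payments (last $99.02); total interest = total paid − $5,030.00 = $2,669.02.
At $275.00/mo: 25 payments (last $52.07); total interest $1,622.07.
Payments saved = 39 − 25 = 14.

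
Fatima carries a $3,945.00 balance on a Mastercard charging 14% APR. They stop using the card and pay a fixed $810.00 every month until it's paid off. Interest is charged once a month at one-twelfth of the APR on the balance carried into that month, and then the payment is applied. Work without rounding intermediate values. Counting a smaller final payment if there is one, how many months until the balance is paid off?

Monthly rate r = 14%/12 = 1.16667% = 0.0116667.
Recurrence: B ← B·(1+r) − $810.00.
Month 1: interest $46.02; balance after payment $3,181.03.
Month 2: interest $37.11; balance after payment $2,408.14.
Month 3: interest $28.09; balance after payment $1,626.23.
Month 4: interest $18.97; balance after payment $835.20.
Month 5: interest $9.74; balance after payment $34.95.
Month 6: interest $0.41; balance after payment $0.00.

6 months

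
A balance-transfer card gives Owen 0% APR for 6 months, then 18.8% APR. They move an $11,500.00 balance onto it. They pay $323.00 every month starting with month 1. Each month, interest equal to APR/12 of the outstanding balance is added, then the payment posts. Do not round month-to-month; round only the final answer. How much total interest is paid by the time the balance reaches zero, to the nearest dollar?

$3,388

Promo months 1–6 at r₀ = 0%/12 = 0; months 7+ at r₁ = 18.8%/12 = 0.0156667.
After month 6 (no interest yet): B = $11,500.00 − 6·$323.00 = $9,562.00.
Then at r₁ with $323.00/mo: n₂ = −ln(1 − r₁·B/P)/ln(1+r₁) ≈ 40.09 → 41 more payments.
Total paid = 46·$323.00 + $29.79 = $14,887.79; interest = $14,887.79 − $11,500.00 = $3,387.79.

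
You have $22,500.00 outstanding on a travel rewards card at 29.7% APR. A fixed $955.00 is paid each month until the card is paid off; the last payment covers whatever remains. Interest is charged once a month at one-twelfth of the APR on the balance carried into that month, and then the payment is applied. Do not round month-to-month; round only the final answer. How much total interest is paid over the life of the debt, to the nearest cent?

$11,678.55

Monthly rate r = 29.7%/12 = 2.475% = 0.02475.
Payoff takes n = ⌈−ln(1 − rB₀/P)/ln(1+r)⌉ = ⌈35.787⌉ = 36 payments; the last is $753.55.
Total paid = 35·$955.00 + $753.55 = $34,178.55.
Total interest = total paid − principal = $34,178.55 − $22,500.00 = $11,678.55.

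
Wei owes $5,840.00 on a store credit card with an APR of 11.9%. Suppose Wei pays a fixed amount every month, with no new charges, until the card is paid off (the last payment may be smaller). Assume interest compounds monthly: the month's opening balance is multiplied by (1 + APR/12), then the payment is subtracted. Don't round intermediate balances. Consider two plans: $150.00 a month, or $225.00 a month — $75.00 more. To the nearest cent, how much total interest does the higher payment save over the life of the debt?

Monthly rate r = 11.9%/12 = 0.991667% = 0.00991667.
At $150.00/mo: n = ⌈−ln(1 − rB₀/P)/ln(1+r)⌉ = 50 payments (last $66.79); total interest = total paid − $5,840.00 = $1,576.79.
At $225.00/mo: 31 payments (last $35.56); total interest $945.56.
Interest saved = $1,576.79 − $945.56 = $631.23.

$631.23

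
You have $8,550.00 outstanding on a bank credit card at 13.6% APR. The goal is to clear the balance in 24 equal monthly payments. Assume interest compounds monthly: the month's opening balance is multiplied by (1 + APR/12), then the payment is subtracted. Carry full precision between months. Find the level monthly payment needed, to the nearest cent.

$408.90

Monthly rate r = 13.6%/12 = 1.13333% = 0.0113333.
Level-payment amortization: P = B₀·r / (1 − (1+r)^(−n)) = 8550.00·0.0113333 / (1 − 1.01133^(−24)).
Denominator 1 − (1+r)^(−24) = 0.236979373.
P = 96.9 / 0.236979373 ≈ 408.90.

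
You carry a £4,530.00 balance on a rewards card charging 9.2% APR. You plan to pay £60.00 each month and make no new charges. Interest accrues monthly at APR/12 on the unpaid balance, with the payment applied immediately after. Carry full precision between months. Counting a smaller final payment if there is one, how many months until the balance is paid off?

Monthly rate r = 9.2%/12 = 0.766667% = 0.00766667.
Recurrence: B ← B·(1+r) − £60.00.
Month 1: interest £34.73; balance after payment £4,504.73.
Month 2: interest £34.54; balance after payment £4,479.27.
Closed form: n = −ln(1 − rB₀/P)/ln(1+r) = −ln(0.42117)/ln(1.00767) ≈ 113.222, so the balance reaches zero during payment 114.

114 months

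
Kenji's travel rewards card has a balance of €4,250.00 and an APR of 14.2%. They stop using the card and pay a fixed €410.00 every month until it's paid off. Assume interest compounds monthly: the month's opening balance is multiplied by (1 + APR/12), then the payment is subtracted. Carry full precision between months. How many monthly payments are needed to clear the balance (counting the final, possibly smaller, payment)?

12 months

Monthly rate r = 14.2%/12 = 1.18333% = 0.0118333.
Recurrence: B ← B·(1+r) − €410.00.
Month 1: interest €50.29; balance after payment €3,890.29.
Month 2: interest €46.04; balance after payment €3,526.33.
Closed form: n = −ln(1 − rB₀/P)/ln(1+r) = −ln(0.87734)/ln(1.01183) ≈ 11.124, so the balance reaches zero during payment 12.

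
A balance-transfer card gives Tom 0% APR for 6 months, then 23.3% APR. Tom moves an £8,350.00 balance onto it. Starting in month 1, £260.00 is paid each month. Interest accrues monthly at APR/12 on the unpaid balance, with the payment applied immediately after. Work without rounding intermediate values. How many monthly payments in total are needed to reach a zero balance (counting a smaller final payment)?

43 months

Promo months 1–6 at r₀ = 0%/12 = 0; months 7+ at r₁ = 23.3%/12 = 0.0194167.
After month 6 (no interest yet): B = £8,350.00 − 6·£260.00 = £6,790.00.
Then at r₁ with £260.00/mo: n₂ = −ln(1 − r₁·B/P)/ln(1+r₁) ≈ 36.78 → 37 more payments.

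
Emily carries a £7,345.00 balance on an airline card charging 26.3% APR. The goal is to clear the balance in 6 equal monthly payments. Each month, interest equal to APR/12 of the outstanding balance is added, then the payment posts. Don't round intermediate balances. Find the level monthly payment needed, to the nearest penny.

Monthly rate r = 26.3%/12 = 2.19167% = 0.0219167.
Level-payment amortization: P = B₀·r / (1 − (1+r)^(−n)) = 7345.00·0.0219167 / (1 − 1.02192^(−6)).
Denominator 1 − (1+r)^(−6) = 0.121974545.
P = 160.978 / 0.121974545 ≈ 1319.77.

£1,319.77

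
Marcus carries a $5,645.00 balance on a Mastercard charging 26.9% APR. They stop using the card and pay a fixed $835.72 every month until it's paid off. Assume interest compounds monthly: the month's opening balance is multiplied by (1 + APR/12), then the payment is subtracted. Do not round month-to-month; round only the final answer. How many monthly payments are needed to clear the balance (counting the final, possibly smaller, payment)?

Monthly rate r = 26.9%/12 = 2.24167% = 0.0224167.
Recurrence: B ← B·(1+r) − $835.72.
Month 1: interest $126.54; balance after payment $4,935.82.
Month 2: interest $110.64; balance after payment $4,210.75.
Closed form: n = −ln(1 − rB₀/P)/ln(1+r) = −ln(0.84858)/ln(1.02242) ≈ 7.406, so the balance reaches zero during payment 8.

8 months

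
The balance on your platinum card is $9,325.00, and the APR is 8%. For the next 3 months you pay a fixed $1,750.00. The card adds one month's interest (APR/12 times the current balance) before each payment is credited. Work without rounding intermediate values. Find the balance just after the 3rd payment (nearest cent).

Monthly rate r = 8%/12 = 0.666667% = 0.00666667.
Each month: B ← B·(1+r) − $1,750.00.
Month 1: interest $62.17; balance after payment $7,637.17.
Month 2: interest $50.91; balance after payment $5,938.08.
Month 3: interest $39.59; balance after payment $4,227.67.

$4,227.67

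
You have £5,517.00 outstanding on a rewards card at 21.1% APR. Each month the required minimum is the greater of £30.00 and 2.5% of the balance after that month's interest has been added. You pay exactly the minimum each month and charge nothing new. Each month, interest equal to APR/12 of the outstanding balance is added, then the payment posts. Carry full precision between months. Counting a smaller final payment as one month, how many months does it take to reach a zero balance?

Monthly rate r = 21.1%/12 = 1.75833% = 0.0175833.
While 2.5% of the post-interest balance exceeds £30.00, each month B ← (B·(1+r))·(1 − 0.025), i.e. B shrinks by the factor (1+r)·0.975 = 0.99214.
This holds for months 1–196. Entering month 197 the balance is £1,175.78; 2.5% of the post-interest balance is now below £30.00, so the flat £30.00 minimum applies from here.
From month 197 a fixed £30.00 at rate r clears £1,175.78 in 68 more payments. Total: 196 + 68 = 264 months.

264 months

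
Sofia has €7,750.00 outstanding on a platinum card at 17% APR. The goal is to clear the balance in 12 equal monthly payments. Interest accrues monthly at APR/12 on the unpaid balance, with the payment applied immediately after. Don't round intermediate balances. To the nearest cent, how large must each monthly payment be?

€706.84

Monthly rate r = 17%/12 = 1.41667% = 0.0141667.
Level-payment amortization: P = B₀·r / (1 − (1+r)^(−n)) = 7750.00·0.0141667 / (1 − 1.01417^(−12)).
Denominator 1 − (1+r)^(−12) = 0.155328164.
P = 109.792 / 0.155328164 ≈ 706.84.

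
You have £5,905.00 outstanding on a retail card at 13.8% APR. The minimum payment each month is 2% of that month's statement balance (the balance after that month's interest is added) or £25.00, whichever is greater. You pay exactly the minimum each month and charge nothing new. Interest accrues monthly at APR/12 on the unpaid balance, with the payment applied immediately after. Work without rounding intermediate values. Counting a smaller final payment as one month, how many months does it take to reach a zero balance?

Monthly rate r = 13.8%/12 = 1.15% = 0.0115.
While 2% of the post-interest balance exceeds £25.00, each month B ← (B·(1+r))·(1 − 0.02), i.e. B shrinks by the factor (1+r)·0.98 = 0.99127.
This holds for months 1–179. Entering month 180 the balance is £1,229.08; 2% of the post-interest balance is now below £25.00, so the flat £25.00 minimum applies from here.
From month 180 a fixed £25.00 at rate r clears £1,229.08 in 73 more payments. Total: 179 + 73 = 252 months.

252 months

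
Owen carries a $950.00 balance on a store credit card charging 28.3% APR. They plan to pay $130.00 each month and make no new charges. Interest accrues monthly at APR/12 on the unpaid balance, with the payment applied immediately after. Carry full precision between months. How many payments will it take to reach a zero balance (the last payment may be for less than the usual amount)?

9 payments

Monthly rate r = 28.3%/12 = 2.35833% = 0.0235833.
Recurrence: B ← B·(1+r) − $130.00.
Month 1: interest $22.40; balance after payment $842.40.
Month 2: interest $19.87; balance after payment $732.27.
Closed form: n = −ln(1 − rB₀/P)/ln(1+r) = −ln(0.82766)/ln(1.02358) ≈ 8.115, so the balance reaches zero during payment 9.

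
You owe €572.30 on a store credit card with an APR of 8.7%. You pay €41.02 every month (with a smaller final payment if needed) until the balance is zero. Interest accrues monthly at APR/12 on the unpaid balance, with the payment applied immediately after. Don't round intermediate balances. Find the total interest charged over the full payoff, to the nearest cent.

Monthly rate r = 8.7%/12 = 0.725% = 0.00725.
Payoff takes n = ⌈−ln(1 − rB₀/P)/ln(1+r)⌉ = ⌈14.762⌉ = 15 payments; the last is €31.29.
Total paid = 14·€41.02 + €31.29 = €605.57.
Total interest = total paid − principal = €605.57 − €572.30 = €33.27.

€33.27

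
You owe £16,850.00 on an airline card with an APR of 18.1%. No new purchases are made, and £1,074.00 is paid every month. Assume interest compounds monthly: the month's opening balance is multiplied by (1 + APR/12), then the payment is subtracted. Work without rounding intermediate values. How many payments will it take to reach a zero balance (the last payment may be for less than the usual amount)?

19 months

Monthly rate r = 18.1%/12 = 1.50833% = 0.0150833.
Recurrence: B ← B·(1+r) − £1,074.00.
Month 1: interest £254.15; balance after payment £16,030.15.
Month 2: interest £241.79; balance after payment £15,197.94.
Closed form: n = −ln(1 − rB₀/P)/ln(1+r) = −ln(0.76336)/ln(1.01508) ≈ 18.037, so the balance reaches zero during payment 19.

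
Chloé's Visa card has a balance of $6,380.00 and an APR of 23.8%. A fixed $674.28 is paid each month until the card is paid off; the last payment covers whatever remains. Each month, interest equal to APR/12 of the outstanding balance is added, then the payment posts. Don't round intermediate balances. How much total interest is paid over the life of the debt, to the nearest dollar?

Monthly rate r = 23.8%/12 = 1.98333% = 0.0198333.
Payoff takes n = ⌈−ln(1 − rB₀/P)/ln(1+r)⌉ = ⌈10.583⌉ = 11 payments; the last is $394.61.
Total paid = 10·$674.28 + $394.61 = $7,137.41.
Total interest = total paid − principal = $7,137.41 − $6,380.00 = $757.41.

$757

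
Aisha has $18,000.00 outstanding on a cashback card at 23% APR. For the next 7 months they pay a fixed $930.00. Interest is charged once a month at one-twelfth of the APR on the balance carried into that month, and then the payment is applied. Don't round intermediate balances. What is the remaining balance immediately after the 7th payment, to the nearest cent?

Monthly rate r = 23%/12 = 1.91667% = 0.0191667.
Each month: B ← B·(1+r) − $930.00.
Month 1: interest $345.00; balance after payment $17,415.00.
Month 2: interest $333.79; balance after payment $16,818.79.
Month 3: interest $322.36; balance after payment $16,211.15.
Month 4: interest $310.71; balance after payment $15,591.86.
Month 5: interest $298.84; balance after payment $14,960.71.
Month 6: interest $286.75; balance after payment $14,317.45.
Month 7: interest $274.42; balance after payment $13,661.87.

$13,661.87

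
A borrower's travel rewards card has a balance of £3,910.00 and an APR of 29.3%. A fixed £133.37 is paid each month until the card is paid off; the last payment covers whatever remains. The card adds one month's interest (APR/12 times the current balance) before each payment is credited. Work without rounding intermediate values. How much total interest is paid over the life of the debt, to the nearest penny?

£3,046.13

Monthly rate r = 29.3%/12 = 2.44167% = 0.0244167.
Payoff takes n = ⌈−ln(1 − rB₀/P)/ln(1+r)⌉ = ⌈52.155⌉ = 53 payments; the last is £20.89.
Total paid = 52·£133.37 + £20.89 = £6,956.13.
Total interest = total paid − principal = £6,956.13 − £3,910.00 = £3,046.13.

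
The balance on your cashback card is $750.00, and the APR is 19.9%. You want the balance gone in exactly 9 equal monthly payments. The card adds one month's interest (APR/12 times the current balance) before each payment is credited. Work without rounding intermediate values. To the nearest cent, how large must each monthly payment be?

$90.39

Monthly rate r = 19.9%/12 = 1.65833% = 0.0165833.
Level-payment amortization: P = B₀·r / (1 − (1+r)^(−n)) = 750.00·0.0165833 / (1 − 1.01658^(−9)).
Denominator 1 − (1+r)^(−9) = 0.137591293.
P = 12.4375 / 0.137591293 ≈ 90.39.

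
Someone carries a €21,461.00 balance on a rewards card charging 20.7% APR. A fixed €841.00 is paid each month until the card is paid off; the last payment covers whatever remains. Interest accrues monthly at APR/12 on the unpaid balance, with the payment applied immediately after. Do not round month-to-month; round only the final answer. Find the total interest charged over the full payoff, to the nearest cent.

Monthly rate r = 20.7%/12 = 1.725% = 0.01725.
Payoff takes n = ⌈−ln(1 − rB₀/P)/ln(1+r)⌉ = ⌈33.922⌉ = 34 payments; the last is €775.83.
Total paid = 33·€841.00 + €775.83 = €28,528.83.
Total interest = total paid − principal = €28,528.83 − €21,461.00 = €7,067.83.

€7,067.83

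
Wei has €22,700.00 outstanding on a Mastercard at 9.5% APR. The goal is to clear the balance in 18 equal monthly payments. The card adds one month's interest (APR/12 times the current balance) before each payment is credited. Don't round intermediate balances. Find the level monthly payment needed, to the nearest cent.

Monthly rate r = 9.5%/12 = 0.791667% = 0.00791667.
Level-payment amortization: P = B₀·r / (1 − (1+r)^(−n)) = 22700.00·0.00791667 / (1 − 1.00792^(−18)).
Denominator 1 − (1+r)^(−18) = 0.132325728.
P = 179.708 / 0.132325728 ≈ 1358.08.

€1,358.08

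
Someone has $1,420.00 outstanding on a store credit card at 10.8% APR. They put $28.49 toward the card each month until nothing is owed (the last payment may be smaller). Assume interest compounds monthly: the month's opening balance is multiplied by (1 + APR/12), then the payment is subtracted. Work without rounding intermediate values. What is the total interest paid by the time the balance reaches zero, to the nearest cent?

Monthly rate r = 10.8%/12 = 0.9% = 0.009.
Payoff takes n = ⌈−ln(1 − rB₀/P)/ln(1+r)⌉ = ⌈66.437⌉ = 67 payments; the last is $12.47.
Total paid = 66·$28.49 + $12.47 = $1,892.81.
Total interest = total paid − principal = $1,892.81 − $1,420.00 = $472.81.

$472.81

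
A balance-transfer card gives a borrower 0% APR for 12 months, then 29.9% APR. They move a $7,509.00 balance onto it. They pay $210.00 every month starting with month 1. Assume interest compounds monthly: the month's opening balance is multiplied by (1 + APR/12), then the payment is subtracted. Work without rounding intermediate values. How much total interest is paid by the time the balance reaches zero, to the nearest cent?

$2,659.99

Promo months 1–12 at r₀ = 0%/12 = 0; months 13+ at r₁ = 29.9%/12 = 0.0249167.
After month 12 (no interest yet): B = $7,509.00 − 12·$210.00 = $4,989.00.
Then at r₁ with $210.00/mo: n₂ = −ln(1 − r₁·B/P)/ln(1+r₁) ≈ 36.42 → 37 more payments.
Total paid = 48·$210.00 + $88.99 = $10,168.99; interest = $10,168.99 − $7,509.00 = $2,659.99.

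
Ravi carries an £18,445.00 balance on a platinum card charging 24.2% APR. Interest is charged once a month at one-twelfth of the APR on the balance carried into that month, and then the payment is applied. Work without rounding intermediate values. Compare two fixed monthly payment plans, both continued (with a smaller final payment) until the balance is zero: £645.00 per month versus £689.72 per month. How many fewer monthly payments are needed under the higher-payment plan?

Monthly rate r = 24.2%/12 = 2.01667% = 0.0201667.
At £645.00/mo: n = ⌈−ln(1 − rB₀/P)/ln(1+r)⌉ = 44 payments (last £37.35); total interest = total paid − £18,445.00 = £9,327.35.
At £689.72/mo: 39 payments (last £564.98); total interest £8,329.34.
Payments saved = 44 − 39 = 5.

5 fewer payments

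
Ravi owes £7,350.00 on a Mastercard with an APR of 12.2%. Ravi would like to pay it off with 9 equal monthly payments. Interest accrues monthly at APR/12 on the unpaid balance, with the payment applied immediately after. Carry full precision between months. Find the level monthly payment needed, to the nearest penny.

Monthly rate r = 12.2%/12 = 1.01667% = 0.0101667.
Level-payment amortization: P = B₀·r / (1 − (1+r)^(−n)) = 7350.00·0.0101667 / (1 − 1.01017^(−9)).
Denominator 1 − (1+r)^(−9) = 0.0870169865.
P = 74.725 / 0.0870169865 ≈ 858.74.

£858.74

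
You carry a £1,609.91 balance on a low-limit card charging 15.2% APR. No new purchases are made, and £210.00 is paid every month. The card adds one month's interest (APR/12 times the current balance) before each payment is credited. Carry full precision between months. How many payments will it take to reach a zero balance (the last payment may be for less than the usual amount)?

9 months

Monthly rate r = 15.2%/12 = 1.26667% = 0.0126667.
Recurrence: B ← B·(1+r) − £210.00.
Month 1: interest £20.39; balance after payment £1,420.30.
Month 2: interest £17.99; balance after payment £1,228.29.
Closed form: n = −ln(1 − rB₀/P)/ln(1+r) = −ln(0.90289)/ln(1.01267) ≈ 8.115, so the balance reaches zero during payment 9.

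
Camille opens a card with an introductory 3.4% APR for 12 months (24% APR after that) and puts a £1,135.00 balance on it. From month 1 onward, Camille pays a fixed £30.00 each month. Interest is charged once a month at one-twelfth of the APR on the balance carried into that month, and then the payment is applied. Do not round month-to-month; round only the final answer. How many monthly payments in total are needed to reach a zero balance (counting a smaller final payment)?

52 payments

Promo months 1–12 at r₀ = 3.4%/12 = 0.00283333; months 13+ at r₁ = 24%/12 = 0.02.
After month 12: iterate B ← B·(1+r₀) − £30.00 for 12 months → £808.53.
Then at r₁ with £30.00/mo: n₂ = −ln(1 − r₁·B/P)/ln(1+r₁) ≈ 39.11 → 40 more payments.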